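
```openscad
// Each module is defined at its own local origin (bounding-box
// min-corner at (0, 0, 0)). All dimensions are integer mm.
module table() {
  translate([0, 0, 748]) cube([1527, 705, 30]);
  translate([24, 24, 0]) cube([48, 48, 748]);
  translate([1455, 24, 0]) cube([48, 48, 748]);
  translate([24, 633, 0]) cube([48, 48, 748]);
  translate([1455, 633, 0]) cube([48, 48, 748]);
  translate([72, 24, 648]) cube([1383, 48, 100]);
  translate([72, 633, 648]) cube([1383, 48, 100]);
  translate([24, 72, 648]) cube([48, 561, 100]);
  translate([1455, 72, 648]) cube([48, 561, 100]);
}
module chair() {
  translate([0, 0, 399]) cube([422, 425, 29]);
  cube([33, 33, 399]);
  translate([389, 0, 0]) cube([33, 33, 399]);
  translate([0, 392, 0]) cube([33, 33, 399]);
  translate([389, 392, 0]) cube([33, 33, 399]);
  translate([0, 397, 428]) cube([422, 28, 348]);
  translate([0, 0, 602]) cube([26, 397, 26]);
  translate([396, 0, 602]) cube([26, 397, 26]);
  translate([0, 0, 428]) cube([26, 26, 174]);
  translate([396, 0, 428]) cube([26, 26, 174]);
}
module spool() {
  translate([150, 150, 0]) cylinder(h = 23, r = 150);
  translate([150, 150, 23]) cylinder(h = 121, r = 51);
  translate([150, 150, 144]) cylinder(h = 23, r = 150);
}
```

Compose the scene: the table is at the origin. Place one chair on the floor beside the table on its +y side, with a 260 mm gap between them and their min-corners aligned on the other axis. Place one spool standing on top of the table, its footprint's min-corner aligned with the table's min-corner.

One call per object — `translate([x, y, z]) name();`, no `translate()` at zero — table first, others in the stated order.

table();
translate([0, 965, 0]) chair();
translate([0, 0, 778]) spool();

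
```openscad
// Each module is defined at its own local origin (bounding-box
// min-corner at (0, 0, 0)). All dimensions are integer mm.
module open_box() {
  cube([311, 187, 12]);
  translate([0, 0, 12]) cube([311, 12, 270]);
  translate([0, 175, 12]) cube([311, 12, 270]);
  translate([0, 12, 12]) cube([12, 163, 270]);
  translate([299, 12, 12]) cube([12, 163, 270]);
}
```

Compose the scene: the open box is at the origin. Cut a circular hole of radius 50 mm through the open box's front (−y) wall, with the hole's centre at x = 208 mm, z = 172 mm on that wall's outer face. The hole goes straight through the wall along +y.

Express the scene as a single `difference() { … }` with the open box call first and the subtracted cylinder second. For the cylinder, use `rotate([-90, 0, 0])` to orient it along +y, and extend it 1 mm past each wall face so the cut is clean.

difference() {
  open_box();
  translate([208, -1, 172]) rotate([-90, 0, 0]) cylinder(h = 14, r = 50);
}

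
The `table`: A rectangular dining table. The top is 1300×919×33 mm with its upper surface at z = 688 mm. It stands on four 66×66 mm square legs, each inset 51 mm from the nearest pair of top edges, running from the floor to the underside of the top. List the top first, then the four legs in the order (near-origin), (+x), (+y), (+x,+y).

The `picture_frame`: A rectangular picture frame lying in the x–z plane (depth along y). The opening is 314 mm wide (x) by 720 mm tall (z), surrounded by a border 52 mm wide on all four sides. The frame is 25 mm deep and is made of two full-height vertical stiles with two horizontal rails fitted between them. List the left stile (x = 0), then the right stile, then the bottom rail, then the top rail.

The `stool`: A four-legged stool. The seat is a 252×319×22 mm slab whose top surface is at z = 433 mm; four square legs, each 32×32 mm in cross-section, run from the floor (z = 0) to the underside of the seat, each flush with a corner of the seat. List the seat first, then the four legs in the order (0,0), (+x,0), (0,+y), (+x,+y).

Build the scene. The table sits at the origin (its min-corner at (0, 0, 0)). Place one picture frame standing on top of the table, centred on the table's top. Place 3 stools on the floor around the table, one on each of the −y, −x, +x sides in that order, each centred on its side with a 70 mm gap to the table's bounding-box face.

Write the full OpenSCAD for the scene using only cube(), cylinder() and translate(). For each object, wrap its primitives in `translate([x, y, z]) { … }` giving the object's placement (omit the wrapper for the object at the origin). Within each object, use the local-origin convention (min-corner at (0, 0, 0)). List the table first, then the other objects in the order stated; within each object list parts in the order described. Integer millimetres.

translate([0, 0, 655]) cube([1300, 919, 33]);
translate([51, 51, 0]) cube([66, 66, 655]);
translate([1183, 51, 0]) cube([66, 66, 655]);
translate([51, 802, 0]) cube([66, 66, 655]);
translate([1183, 802, 0]) cube([66, 66, 655]);
translate([441, 447, 688]) {
  cube([52, 25, 824]);
  translate([366, 0, 0]) cube([52, 25, 824]);
  translate([52, 0, 0]) cube([314, 25, 52]);
  translate([52, 0, 772]) cube([314, 25, 52]);
}
translate([524, -389, 0]) {
  translate([0, 0, 411]) cube([252, 319, 22]);
  cube([32, 32, 411]);
  translate([220, 0, 0]) cube([32, 32, 411]);
  translate([0, 287, 0]) cube([32, 32, 411]);
  translate([220, 287, 0]) cube([32, 32, 411]);
}
translate([-322, 300, 0]) {
  translate([0, 0, 411]) cube([252, 319, 22]);
  cube([32, 32, 411]);
  translate([220, 0, 0]) cube([32, 32, 411]);
  translate([0, 287, 0]) cube([32, 32, 411]);
  translate([220, 287, 0]) cube([32, 32, 411]);
}
translate([1370, 300, 0]) {
  translate([0, 0, 411]) cube([252, 319, 22]);
  cube([32, 32, 411]);
  translate([220, 0, 0]) cube([32, 32, 411]);
  translate([0, 287, 0]) cube([32, 32, 411]);
  translate([220, 287, 0]) cube([32, 32, 411]);
}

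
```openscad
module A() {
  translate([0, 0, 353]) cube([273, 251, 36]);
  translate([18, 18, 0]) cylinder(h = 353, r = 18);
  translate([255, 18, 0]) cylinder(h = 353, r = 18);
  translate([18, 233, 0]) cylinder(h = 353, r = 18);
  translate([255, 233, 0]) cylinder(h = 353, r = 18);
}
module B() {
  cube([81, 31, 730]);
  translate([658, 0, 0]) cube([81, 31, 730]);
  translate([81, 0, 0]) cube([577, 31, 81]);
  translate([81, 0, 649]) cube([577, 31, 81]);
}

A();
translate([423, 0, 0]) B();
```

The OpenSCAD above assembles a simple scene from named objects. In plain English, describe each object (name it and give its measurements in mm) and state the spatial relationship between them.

A is a four-legged stool. The seat is 273×251 mm, 36 mm thick, top at z = 389 mm. It stands on four round legs, each 36 mm in diameter, from z = 0 to the seat underside, each leg's axis is inset half a diameter from the nearest pair of seat edges (so the leg's bounding box is flush with the corner).

B is a rectangular picture frame lying in the x–z plane (depth along y). The opening is 577 mm wide (x) by 568 mm tall (z), surrounded by a border 81 mm wide on all four sides. The frame is 31 mm deep and is made of two full-height vertical stiles with two horizontal rails fitted between them.

The picture frame is on the floor beside the stool on its +x side.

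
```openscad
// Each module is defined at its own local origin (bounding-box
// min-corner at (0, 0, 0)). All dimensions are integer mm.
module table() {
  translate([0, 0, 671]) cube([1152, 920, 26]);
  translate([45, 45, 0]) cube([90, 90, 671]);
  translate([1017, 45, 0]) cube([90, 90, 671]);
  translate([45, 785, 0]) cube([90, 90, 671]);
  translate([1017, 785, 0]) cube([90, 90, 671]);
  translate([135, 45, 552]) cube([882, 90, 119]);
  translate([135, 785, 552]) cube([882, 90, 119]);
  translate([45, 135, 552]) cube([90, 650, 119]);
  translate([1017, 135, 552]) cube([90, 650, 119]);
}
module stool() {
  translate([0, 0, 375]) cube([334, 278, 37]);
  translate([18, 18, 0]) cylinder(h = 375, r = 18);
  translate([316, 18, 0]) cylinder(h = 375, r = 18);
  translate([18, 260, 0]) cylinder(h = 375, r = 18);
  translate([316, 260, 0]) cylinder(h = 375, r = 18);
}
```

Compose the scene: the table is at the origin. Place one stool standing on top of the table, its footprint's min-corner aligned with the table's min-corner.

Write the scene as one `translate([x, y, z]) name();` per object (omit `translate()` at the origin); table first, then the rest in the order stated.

table();
translate([0, 0, 697]) stool();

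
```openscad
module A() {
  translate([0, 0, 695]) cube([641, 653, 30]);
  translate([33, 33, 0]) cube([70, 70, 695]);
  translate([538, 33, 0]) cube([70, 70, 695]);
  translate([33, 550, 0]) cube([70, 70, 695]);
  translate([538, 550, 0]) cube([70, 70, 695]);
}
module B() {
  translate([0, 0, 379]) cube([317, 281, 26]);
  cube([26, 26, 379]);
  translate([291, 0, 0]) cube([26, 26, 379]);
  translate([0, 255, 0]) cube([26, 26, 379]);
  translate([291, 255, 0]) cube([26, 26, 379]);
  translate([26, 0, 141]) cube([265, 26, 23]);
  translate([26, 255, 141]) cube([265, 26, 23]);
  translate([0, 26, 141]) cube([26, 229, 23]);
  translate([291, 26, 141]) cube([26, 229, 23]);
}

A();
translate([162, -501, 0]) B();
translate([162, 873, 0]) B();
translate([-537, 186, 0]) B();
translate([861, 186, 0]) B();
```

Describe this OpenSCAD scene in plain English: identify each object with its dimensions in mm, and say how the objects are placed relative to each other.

A is a table with a 641×653 mm rectangular top, 30 mm thick, top surface at z = 725 mm, supported by four 70×70 mm square legs, each inset 33 mm from the nearest pair of top edges, running from the floor.

B is a four-legged stool. The seat is 317×281 mm, 26 mm thick, top at z = 405 mm. It stands on four square legs, each 26×26 mm in cross-section, from z = 0 to the seat underside, each flush with a corner of the seat. Four stretchers, 26 mm wide and 23 mm tall, connect adjacent legs with their undersides at z = 141 mm, each running between the inner faces of the legs it joins and aligned with the legs' outer faces on the other axis.

Four stools sit around the table at the −y, +y, −x, +x sides.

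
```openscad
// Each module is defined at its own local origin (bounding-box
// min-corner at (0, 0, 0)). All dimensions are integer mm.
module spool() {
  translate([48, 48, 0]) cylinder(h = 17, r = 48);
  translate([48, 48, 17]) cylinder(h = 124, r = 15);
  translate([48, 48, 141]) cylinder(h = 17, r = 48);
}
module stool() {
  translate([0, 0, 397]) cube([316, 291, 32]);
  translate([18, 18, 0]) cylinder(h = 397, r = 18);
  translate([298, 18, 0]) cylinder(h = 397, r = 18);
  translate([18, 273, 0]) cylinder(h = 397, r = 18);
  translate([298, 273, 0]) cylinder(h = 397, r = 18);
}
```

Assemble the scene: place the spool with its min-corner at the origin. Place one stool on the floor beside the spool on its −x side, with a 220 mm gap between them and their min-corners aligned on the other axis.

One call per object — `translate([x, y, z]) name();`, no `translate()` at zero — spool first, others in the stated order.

spool();
translate([-536, 0, 0]) stool();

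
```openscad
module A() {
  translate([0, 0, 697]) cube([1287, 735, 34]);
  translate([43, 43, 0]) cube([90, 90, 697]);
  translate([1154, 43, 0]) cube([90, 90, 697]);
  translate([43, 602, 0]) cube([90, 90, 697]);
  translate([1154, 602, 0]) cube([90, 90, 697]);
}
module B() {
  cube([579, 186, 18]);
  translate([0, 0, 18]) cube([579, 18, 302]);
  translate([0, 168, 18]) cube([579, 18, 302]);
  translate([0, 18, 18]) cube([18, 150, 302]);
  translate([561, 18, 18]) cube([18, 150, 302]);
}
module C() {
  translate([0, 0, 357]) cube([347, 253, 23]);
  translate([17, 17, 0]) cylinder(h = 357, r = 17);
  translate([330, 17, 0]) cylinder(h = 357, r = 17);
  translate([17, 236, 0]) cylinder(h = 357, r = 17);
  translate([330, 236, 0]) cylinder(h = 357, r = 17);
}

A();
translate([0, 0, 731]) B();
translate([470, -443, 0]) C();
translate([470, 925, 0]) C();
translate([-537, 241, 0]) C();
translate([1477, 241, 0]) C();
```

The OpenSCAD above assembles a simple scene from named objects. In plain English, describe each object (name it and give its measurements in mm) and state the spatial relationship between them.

A is a rectangular dining table. The top is 1287×735×34 mm with its upper surface at z = 731 mm. It stands on four 90×90 mm square legs, each inset 43 mm from the nearest pair of top edges, running from the floor to the underside of the top.

B is an open-topped rectangular box: outside dimensions 579×186×320 mm, with a uniform wall and base thickness of 18 mm. The base is a full 579×186 slab on the floor; four walls sit on top of the base. The front and back walls (the −y and +y sides) span the full width; the two side walls fit between them.

C is a simple wooden stool: a rectangular seat 347 mm (x) by 253 mm (y), 23 mm thick, top face at z = 380 mm, on four round legs, each 34 mm in diameter. The legs rest on z = 0, each leg's axis is inset half a diameter from the nearest pair of seat edges (so the leg's bounding box is flush with the corner).

The open box is on top of the table. Four stools sit around the table at the −y, +y, −x, +x sides.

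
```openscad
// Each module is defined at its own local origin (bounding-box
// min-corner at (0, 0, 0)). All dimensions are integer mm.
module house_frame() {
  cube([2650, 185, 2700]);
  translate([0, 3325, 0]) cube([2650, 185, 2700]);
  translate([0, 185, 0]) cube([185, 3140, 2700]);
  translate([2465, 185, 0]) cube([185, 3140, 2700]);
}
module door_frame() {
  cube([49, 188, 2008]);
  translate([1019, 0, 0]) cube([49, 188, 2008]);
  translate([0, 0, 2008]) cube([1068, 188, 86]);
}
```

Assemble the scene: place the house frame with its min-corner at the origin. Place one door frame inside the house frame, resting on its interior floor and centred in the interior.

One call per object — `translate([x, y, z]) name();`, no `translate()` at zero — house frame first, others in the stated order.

house_frame();
translate([791, 1661, 0]) door_frame();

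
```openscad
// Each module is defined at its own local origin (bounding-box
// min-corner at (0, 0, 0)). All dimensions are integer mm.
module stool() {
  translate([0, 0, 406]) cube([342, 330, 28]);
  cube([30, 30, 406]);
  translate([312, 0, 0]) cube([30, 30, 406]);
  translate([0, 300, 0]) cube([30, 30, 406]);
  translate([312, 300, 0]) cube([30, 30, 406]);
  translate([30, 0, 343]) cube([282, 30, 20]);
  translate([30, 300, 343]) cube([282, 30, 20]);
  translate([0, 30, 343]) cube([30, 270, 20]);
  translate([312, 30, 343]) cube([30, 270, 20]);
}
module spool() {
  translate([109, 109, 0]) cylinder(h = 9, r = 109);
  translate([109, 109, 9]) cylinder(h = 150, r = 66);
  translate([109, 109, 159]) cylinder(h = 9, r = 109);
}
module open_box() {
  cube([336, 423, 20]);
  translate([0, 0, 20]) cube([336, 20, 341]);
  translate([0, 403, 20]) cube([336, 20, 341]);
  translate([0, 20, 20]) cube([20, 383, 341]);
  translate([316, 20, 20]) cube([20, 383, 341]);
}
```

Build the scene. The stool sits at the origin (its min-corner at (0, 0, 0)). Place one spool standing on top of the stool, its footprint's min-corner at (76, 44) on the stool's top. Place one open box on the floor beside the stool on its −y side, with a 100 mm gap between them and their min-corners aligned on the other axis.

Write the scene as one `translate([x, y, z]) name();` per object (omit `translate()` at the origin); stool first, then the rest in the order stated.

stool();
translate([76, 44, 434]) spool();
translate([0, -523, 0]) open_box();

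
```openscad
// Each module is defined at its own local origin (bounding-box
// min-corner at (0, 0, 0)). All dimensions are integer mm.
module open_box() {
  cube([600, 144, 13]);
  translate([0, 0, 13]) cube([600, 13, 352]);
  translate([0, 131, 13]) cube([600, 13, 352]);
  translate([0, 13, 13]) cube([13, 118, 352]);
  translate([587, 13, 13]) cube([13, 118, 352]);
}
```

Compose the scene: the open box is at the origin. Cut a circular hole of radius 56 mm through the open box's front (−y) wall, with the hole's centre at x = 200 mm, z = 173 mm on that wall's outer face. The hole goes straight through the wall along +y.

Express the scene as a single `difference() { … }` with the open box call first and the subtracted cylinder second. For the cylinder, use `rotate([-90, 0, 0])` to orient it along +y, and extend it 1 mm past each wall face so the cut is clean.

difference() {
  open_box();
  translate([200, -1, 173]) rotate([-90, 0, 0]) cylinder(h = 15, r = 56);
}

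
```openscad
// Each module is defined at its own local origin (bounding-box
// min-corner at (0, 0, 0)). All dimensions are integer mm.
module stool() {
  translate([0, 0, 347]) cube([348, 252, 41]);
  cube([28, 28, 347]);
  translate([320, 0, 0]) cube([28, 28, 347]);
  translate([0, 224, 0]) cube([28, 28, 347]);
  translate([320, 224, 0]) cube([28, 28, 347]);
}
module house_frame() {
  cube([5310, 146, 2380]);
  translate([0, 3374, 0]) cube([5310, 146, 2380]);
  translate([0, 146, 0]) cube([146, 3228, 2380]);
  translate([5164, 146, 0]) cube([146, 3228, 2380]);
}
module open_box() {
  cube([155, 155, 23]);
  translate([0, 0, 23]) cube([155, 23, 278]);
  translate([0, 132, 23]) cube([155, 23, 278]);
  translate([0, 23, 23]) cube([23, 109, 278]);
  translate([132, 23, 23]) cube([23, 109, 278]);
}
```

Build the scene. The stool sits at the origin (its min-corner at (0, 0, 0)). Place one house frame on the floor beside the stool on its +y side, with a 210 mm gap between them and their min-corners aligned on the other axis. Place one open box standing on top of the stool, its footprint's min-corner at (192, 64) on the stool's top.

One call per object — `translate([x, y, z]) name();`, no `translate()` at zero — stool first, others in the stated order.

stool();
translate([0, 462, 0]) house_frame();
translate([192, 64, 388]) open_box();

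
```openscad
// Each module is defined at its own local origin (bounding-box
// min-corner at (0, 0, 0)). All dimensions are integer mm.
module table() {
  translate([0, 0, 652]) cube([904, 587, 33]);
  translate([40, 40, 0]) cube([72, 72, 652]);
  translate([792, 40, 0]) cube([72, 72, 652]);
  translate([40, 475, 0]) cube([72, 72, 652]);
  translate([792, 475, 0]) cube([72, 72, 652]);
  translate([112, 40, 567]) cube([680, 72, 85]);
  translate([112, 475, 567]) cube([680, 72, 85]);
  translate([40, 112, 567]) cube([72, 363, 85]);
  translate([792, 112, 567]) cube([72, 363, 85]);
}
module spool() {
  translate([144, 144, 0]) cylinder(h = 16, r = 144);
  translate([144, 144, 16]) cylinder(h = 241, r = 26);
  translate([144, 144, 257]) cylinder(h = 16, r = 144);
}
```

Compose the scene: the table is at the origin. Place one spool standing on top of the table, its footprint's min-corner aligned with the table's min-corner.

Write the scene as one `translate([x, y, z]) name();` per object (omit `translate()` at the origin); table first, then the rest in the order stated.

table();
translate([0, 0, 685]) spool();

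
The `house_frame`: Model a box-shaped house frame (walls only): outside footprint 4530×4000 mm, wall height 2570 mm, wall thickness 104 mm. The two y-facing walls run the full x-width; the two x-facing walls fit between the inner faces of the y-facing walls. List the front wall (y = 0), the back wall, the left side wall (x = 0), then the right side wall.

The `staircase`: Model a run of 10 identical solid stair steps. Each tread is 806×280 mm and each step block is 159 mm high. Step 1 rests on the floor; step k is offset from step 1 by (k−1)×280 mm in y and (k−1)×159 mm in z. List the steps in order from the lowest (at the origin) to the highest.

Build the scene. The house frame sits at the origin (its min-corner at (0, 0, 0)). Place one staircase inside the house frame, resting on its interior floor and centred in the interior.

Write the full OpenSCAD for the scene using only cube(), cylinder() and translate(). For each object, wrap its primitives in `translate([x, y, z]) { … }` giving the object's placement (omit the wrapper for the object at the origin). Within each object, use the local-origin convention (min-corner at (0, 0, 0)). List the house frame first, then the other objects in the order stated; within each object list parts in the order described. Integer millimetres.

cube([4530, 104, 2570]);
translate([0, 3896, 0]) cube([4530, 104, 2570]);
translate([0, 104, 0]) cube([104, 3792, 2570]);
translate([4426, 104, 0]) cube([104, 3792, 2570]);
translate([1862, 600, 0]) {
  cube([806, 280, 159]);
  translate([0, 280, 159]) cube([806, 280, 159]);
  translate([0, 560, 318]) cube([806, 280, 159]);
  translate([0, 840, 477]) cube([806, 280, 159]);
  translate([0, 1120, 636]) cube([806, 280, 159]);
  translate([0, 1400, 795]) cube([806, 280, 159]);
  translate([0, 1680, 954]) cube([806, 280, 159]);
  translate([0, 1960, 1113]) cube([806, 280, 159]);
  translate([0, 2240, 1272]) cube([806, 280, 159]);
  translate([0, 2520, 1431]) cube([806, 280, 159]);
}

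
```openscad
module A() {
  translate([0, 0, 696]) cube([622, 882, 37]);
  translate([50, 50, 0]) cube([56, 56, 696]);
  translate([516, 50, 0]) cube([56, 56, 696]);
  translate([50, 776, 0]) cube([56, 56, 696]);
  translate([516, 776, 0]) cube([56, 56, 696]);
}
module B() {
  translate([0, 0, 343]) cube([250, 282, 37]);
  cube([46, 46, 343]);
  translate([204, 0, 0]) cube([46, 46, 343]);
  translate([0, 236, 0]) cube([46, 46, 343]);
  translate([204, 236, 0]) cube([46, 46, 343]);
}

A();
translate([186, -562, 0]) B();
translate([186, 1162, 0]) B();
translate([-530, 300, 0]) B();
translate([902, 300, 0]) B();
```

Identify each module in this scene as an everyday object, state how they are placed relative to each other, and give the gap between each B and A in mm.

A is a table. B is a stool. Four stools sit around the table at the −y, +y, −x, +x sides. The gap between each stool and the table is 280 mm.

Each stool's nearest face is 280 mm from the table's bounding box.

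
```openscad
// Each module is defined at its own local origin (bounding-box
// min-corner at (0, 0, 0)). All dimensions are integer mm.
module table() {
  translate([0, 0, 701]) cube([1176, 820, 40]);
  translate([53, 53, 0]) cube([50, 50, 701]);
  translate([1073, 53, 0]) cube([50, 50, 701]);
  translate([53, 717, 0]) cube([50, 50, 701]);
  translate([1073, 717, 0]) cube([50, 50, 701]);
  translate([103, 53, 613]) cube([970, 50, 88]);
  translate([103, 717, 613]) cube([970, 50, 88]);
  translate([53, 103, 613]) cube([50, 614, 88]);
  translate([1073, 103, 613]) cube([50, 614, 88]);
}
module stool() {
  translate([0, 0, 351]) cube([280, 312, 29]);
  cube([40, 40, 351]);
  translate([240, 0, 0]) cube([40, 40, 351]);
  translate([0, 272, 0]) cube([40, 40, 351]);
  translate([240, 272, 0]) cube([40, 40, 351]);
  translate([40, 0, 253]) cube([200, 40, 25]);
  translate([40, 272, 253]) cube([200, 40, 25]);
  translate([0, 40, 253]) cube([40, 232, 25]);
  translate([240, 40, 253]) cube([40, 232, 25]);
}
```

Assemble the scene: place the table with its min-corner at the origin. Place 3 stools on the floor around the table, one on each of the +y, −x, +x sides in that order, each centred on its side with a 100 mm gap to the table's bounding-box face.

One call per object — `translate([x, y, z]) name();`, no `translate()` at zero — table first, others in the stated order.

table();
translate([448, 920, 0]) stool();
translate([-380, 254, 0]) stool();
translate([1276, 254, 0]) stool();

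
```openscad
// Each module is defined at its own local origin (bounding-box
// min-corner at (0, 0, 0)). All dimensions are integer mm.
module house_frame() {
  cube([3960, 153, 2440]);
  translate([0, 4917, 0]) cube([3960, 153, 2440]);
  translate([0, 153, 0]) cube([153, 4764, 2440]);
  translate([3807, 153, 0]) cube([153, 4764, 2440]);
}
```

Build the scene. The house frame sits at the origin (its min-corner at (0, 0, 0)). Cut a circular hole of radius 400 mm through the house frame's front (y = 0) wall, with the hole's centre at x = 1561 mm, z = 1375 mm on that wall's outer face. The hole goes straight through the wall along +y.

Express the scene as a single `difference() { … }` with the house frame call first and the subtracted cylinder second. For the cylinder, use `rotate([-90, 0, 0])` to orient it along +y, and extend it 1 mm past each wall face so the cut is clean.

difference() {
  house_frame();
  translate([1561, -1, 1375]) rotate([-90, 0, 0]) cylinder(h = 155, r = 400);
}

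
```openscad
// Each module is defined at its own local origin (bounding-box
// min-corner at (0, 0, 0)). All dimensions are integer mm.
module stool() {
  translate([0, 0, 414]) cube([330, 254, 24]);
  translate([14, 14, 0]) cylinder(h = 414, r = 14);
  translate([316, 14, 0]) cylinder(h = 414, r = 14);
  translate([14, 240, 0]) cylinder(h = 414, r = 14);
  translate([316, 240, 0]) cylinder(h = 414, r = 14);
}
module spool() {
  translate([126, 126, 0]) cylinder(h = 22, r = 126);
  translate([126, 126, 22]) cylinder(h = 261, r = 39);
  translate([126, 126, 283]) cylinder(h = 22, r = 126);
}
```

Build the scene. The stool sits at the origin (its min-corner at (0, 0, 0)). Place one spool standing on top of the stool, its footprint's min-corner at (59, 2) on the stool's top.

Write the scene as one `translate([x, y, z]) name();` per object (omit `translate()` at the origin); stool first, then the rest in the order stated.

stool();
translate([59, 2, 438]) spool();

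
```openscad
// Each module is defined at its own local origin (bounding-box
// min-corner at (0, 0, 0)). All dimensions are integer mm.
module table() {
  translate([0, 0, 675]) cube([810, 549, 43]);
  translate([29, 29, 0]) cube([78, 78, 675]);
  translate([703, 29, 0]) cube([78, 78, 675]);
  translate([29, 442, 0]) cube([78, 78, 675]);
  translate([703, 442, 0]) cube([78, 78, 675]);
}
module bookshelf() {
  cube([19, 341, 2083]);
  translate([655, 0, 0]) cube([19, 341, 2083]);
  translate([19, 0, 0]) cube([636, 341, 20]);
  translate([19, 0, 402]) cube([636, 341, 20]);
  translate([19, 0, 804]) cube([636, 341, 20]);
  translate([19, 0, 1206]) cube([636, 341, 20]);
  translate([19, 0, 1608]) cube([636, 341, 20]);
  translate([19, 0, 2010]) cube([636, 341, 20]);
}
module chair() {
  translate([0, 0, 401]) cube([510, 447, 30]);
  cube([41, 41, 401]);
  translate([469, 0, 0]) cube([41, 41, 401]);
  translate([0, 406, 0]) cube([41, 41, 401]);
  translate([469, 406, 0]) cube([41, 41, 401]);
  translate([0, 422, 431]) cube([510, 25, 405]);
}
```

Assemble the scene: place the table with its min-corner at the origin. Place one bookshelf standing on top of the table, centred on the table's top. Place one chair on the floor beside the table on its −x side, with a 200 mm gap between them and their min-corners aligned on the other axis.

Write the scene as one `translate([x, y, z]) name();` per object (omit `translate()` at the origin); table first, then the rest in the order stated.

table();
translate([68, 104, 718]) bookshelf();
translate([-710, 0, 0]) chair();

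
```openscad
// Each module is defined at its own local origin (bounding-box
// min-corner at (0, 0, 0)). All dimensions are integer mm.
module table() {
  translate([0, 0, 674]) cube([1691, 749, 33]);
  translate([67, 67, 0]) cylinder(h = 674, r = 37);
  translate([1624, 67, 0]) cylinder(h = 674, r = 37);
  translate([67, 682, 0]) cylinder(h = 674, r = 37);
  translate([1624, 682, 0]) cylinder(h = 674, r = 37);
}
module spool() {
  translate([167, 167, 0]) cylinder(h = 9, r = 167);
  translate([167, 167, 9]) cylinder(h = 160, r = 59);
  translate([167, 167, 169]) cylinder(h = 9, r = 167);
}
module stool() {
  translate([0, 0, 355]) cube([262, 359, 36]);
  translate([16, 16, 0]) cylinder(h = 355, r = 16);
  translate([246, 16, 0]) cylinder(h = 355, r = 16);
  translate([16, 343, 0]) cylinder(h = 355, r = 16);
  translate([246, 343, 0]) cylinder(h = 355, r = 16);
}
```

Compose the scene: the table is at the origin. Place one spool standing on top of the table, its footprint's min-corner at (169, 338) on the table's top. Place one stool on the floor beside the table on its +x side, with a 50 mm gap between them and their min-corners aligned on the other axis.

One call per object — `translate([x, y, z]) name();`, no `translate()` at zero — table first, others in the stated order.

table();
translate([169, 338, 707]) spool();
translate([1741, 0, 0]) stool();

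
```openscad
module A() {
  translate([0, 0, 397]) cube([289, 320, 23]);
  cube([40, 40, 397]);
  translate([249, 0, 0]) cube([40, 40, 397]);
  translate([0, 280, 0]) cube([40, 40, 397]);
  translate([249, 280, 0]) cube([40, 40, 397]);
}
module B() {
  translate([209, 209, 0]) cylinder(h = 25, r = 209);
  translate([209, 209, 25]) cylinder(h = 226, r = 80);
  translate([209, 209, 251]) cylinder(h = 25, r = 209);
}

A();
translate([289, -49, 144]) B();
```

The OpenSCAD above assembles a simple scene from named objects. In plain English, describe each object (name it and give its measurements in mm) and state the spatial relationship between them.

A is a simple wooden stool: a rectangular seat 289 mm (x) by 320 mm (y), 23 mm thick, top face at z = 420 mm, on four square legs, each 40×40 mm in cross-section. The legs rest on z = 0, each flush with a corner of the seat.

B is a spool: two coaxial disc flanges of radius 209 mm and thickness 25 mm, joined by a core cylinder of radius 80 mm and height 226 mm. The lower flange rests on z = 0 and the three cylinders share a vertical axis.

The spool is beside the stool with their tops flush at z = 420.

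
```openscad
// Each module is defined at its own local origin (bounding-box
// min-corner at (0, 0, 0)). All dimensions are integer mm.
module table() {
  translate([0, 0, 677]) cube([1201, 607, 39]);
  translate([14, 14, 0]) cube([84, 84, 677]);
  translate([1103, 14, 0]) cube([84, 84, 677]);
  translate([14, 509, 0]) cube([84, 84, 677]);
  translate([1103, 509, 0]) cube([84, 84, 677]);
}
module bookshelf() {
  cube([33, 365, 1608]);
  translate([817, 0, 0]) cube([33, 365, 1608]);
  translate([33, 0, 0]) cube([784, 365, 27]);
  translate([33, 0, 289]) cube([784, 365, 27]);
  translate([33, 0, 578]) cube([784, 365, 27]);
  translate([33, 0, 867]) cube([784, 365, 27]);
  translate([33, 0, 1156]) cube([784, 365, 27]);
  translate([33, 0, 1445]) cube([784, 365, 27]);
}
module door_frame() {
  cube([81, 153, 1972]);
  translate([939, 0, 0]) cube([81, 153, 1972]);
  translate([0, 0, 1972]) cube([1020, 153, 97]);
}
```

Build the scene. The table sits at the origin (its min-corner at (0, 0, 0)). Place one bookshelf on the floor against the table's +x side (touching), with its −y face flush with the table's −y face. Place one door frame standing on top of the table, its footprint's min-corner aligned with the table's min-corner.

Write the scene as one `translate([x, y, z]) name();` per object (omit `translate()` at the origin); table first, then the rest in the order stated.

table();
translate([1201, 0, 0]) bookshelf();
translate([0, 0, 716]) door_frame();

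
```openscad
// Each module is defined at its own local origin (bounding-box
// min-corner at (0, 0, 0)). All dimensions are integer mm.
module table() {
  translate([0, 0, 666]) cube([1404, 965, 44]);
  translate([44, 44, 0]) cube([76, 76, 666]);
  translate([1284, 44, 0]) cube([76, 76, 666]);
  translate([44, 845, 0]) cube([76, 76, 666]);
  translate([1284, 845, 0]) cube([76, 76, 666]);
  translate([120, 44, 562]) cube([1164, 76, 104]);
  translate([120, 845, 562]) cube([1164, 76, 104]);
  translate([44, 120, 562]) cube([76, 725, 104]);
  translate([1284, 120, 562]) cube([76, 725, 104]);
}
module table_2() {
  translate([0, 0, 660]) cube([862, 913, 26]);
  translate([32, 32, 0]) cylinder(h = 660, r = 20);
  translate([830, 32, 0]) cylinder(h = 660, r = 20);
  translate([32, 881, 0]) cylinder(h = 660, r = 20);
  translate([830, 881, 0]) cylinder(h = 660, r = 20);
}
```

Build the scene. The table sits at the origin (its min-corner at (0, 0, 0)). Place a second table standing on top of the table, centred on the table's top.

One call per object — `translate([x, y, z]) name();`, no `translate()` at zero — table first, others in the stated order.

table();
translate([271, 26, 710]) table_2();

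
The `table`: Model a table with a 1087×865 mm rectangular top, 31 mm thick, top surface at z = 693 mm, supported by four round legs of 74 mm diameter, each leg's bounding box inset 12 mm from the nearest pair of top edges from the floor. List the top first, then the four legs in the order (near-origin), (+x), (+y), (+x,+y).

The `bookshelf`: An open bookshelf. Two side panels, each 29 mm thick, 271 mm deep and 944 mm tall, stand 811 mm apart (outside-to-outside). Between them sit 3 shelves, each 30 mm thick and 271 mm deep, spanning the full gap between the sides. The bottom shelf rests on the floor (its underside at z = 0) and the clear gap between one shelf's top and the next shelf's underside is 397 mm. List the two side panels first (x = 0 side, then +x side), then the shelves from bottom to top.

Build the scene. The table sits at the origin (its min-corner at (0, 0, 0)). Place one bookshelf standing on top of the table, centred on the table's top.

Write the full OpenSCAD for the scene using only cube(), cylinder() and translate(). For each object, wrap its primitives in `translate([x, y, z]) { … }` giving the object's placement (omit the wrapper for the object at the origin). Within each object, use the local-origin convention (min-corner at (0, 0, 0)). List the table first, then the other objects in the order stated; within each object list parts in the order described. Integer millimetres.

translate([0, 0, 662]) cube([1087, 865, 31]);
translate([49, 49, 0]) cylinder(h = 662, r = 37);
translate([1038, 49, 0]) cylinder(h = 662, r = 37);
translate([49, 816, 0]) cylinder(h = 662, r = 37);
translate([1038, 816, 0]) cylinder(h = 662, r = 37);
translate([138, 297, 693]) {
  cube([29, 271, 944]);
  translate([782, 0, 0]) cube([29, 271, 944]);
  translate([29, 0, 0]) cube([753, 271, 30]);
  translate([29, 0, 427]) cube([753, 271, 30]);
  translate([29, 0, 854]) cube([753, 271, 30]);
}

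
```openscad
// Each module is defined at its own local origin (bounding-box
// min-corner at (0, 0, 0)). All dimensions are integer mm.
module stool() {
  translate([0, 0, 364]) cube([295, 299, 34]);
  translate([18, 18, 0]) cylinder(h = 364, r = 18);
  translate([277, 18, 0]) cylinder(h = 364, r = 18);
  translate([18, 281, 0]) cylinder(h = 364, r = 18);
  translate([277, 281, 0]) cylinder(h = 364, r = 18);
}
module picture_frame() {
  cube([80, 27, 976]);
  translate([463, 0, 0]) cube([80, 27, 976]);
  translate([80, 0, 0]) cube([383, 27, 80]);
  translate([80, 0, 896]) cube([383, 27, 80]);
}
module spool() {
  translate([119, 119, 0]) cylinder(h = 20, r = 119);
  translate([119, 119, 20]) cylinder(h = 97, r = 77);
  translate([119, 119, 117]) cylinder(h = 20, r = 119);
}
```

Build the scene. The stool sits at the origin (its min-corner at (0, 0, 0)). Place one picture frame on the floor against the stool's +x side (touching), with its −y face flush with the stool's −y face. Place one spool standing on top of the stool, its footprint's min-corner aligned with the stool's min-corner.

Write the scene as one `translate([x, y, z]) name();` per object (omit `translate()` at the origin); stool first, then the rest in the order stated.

stool();
translate([295, 0, 0]) picture_frame();
translate([0, 0, 398]) spool();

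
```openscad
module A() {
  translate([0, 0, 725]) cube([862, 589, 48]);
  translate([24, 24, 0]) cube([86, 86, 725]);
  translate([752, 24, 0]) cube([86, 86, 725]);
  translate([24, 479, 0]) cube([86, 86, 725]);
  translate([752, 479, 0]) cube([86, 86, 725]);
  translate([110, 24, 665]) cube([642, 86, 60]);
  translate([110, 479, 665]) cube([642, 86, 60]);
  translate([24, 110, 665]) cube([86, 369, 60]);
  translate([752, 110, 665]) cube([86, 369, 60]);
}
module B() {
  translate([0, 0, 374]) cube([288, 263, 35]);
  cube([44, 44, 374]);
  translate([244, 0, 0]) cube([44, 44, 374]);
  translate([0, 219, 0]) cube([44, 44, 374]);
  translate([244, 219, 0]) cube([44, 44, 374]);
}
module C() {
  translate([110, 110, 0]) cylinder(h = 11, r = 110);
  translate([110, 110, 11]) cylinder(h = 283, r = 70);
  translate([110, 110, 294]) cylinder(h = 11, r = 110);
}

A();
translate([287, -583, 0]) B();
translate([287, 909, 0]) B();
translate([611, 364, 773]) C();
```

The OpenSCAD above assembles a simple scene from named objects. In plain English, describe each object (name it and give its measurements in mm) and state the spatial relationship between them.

A is a table with a 862×589 mm rectangular top, 48 mm thick, top surface at z = 773 mm, supported by four 86×86 mm square legs, each inset 24 mm from the nearest pair of top edges, running from the floor. Four apron rails, 86 mm thick and 60 mm tall, run between adjacent legs with their top edges flush with the underside of the top and their outer faces flush with the legs' outer faces.

B is a four-legged stool. The seat is 288×263 mm, 35 mm thick, top at z = 409 mm. It stands on four square legs, each 44×44 mm in cross-section, from z = 0 to the seat underside, each flush with a corner of the seat.

C is a spool: two coaxial disc flanges of radius 110 mm and thickness 11 mm, joined by a core cylinder of radius 70 mm and height 283 mm. The lower flange rests on z = 0 and the three cylinders share a vertical axis.

Two stools sit around the table at the −y, +y sides. The spool is on top of the table.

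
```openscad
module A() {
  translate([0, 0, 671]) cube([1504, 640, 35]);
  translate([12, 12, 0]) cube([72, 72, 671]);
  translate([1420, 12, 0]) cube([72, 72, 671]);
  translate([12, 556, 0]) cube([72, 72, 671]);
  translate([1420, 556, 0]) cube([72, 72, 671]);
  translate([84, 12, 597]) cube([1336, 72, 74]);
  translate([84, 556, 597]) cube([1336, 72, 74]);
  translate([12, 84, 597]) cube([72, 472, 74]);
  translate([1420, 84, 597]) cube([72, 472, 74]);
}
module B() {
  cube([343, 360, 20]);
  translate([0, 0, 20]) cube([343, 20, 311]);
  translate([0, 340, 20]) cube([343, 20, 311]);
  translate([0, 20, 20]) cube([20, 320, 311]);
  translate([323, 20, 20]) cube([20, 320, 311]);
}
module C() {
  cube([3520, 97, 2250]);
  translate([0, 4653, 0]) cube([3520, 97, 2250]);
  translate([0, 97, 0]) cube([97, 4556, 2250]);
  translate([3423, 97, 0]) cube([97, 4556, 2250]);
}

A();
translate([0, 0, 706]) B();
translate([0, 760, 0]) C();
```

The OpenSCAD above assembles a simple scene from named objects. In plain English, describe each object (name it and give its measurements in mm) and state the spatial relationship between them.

A is a rectangular dining table. The top is 1504×640×35 mm with its upper surface at z = 706 mm. It stands on four 72×72 mm square legs, each inset 12 mm from the nearest pair of top edges, running from the floor to the underside of the top. Four apron rails, 72 mm thick and 74 mm tall, run between adjacent legs with their top edges flush with the underside of the top and their outer faces flush with the legs' outer faces.

B is an open storage box with external size 343×360×331 mm and wall thickness 20 mm (the base is also 20 mm thick). The base covers the whole footprint; the four walls stand on the base, with the y-facing walls full-width and the x-facing walls fitting between their inner faces.

C is a box-shaped house frame (walls only): outside footprint 3520×4750 mm, wall height 2250 mm, wall thickness 97 mm. The two y-facing walls run the full x-width; the two x-facing walls fit between the inner faces of the y-facing walls.

The open box is on top of the table. The house frame is on the floor beside the table on its +y side.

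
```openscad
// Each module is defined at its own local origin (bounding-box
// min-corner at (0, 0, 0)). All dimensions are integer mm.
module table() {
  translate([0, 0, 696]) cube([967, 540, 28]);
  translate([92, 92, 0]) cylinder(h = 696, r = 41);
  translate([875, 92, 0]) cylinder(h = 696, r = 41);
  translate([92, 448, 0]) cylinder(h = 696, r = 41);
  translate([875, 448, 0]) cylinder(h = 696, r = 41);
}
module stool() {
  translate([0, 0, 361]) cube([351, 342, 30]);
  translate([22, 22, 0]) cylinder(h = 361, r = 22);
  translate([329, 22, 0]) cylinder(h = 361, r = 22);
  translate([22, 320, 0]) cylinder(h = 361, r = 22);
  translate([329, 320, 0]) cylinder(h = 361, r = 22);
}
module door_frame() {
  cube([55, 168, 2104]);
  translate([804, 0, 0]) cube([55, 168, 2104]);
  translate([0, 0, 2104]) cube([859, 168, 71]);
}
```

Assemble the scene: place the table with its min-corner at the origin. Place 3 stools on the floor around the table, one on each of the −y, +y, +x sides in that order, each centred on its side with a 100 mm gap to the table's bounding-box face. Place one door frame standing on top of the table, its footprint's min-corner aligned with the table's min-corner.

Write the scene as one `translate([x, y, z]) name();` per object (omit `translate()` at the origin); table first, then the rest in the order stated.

table();
translate([308, -442, 0]) stool();
translate([308, 640, 0]) stool();
translate([1067, 99, 0]) stool();
translate([0, 0, 724]) door_frame();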